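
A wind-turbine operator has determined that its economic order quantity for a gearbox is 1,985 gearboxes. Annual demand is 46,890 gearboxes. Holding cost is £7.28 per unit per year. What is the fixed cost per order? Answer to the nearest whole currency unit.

Squaring Q* = √(2DS/H) gives Q*² = 2DS/H.
From Q* = √(2DS/H): S = Q*²H / (2D) = 1,985² × 7.28 / (2 × 46,890) = 305.8737.

S ≈ £306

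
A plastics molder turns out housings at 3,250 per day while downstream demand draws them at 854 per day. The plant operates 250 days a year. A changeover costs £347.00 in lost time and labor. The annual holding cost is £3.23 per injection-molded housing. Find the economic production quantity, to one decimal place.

Q* ≈ 7,888.2 housings

Annual demand D = 854 × 250 = 213,500.
Production build-up factor (1 − d/p) = 1 − 854/3,250 = 0.7372.
Q* = √(2DS / (H(1 − d/p))) = √(2 × 213,500 × 347 / (3.23 × 0.7372)).
= √(148,169,000 / 2.3813) ≈ 7888.160.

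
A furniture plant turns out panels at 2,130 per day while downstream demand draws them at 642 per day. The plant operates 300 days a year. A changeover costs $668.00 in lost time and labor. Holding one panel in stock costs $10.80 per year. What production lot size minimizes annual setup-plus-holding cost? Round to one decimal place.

Annual demand D = 642 × 300 = 192,600.
Production build-up factor (1 − d/p) = 1 − 642/2,130 = 0.6986.
Q* = √(2DS / (H(1 − d/p))) = √(2 × 192,600 × 668 / (10.8 × 0.6986)).
= √(257,313,600 / 7.5448) ≈ 5839.933.

Q* ≈ 5,839.9 panels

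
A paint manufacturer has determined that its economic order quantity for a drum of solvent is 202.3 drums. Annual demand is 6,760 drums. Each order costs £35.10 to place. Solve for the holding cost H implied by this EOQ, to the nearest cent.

H ≈ £11.60

Invert the EOQ relation Q*² = 2DS/H.
From Q* = √(2DS/H): H = 2DS / Q*² = 2 × 6,760 × 35.1 / 202.3² = 11.5956.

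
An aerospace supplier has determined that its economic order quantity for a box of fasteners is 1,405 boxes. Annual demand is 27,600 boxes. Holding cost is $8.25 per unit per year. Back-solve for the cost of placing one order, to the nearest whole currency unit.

S ≈ $295

The basic EOQ model gives Q* = √(2DS/H); rearrange for the unknown.
From Q* = √(2DS/H): S = Q*²H / (2D) = 1,405² × 8.25 / (2 × 27,600) = 295.0309.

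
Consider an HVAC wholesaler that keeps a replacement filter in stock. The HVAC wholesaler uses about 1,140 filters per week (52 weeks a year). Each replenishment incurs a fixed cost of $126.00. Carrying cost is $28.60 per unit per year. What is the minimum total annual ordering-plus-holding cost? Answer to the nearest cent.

TC* ≈ $20,669.85

Annual demand D = 1,140 × 52 = 59,280.
Q* = √(2DS/H) = √(2 × 59,280 × 126 / 28.6) ≈ 722.72.
At Q*, ordering cost (D/Q*)S equals holding cost (Q*/2)H, each = √(DSH/2).
Minimum total = √(2DSH) = √(2 × 59,280 × 126 × 28.6) ≈ 20669.853.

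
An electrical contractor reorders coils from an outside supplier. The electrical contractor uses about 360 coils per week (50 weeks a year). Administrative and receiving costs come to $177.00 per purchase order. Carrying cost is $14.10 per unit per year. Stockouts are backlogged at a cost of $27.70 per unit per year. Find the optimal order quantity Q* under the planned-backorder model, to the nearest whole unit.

Annual demand D = 360 × 50 = 18,000.
With planned backorders, Q* = √(2DS/H) · √((H+B)/B).
√(2DS/H) = √(2 × 18,000 × 177 / 14.1) = 672.246.
√((H+B)/B) = √((14.1+27.7)/27.7) = 1.2284.
Q* ≈ 825.803.

Q* ≈ 826 coils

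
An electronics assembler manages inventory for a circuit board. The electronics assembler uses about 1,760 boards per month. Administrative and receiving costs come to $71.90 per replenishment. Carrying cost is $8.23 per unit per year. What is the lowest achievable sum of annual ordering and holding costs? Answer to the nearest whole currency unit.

TC* ≈ $4,999

Annual demand D = 1,760 × 12 = 21,120.
EOQ = √(2DS/H) = √(2 × 21,120 × 71.9 / 8.23) ≈ 607.47.
At Q*, ordering cost (D/Q*)S equals holding cost (Q*/2)H, each = √(DSH/2).
Minimum total = √(2DSH) = √(2 × 21,120 × 71.9 × 8.23) ≈ 4999.497.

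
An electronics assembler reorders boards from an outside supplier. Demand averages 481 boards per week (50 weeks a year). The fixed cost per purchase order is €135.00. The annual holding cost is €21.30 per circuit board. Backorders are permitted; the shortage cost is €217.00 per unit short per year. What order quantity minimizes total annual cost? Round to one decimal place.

Annual demand D = 481 × 50 = 24,050.
With planned backorders, Q* = √(2DS/H) · √((H+B)/B).
√(2DS/H) = √(2 × 24,050 × 135 / 21.3) = 552.141.
√((H+B)/B) = √((21.3+217)/217) = 1.0479.
Q* ≈ 578.604.

Q* ≈ 578.6 boards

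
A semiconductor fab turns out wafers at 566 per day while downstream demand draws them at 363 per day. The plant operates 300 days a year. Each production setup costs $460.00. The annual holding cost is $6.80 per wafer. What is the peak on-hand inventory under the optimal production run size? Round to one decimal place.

I_max ≈ 2,298.8 wafers

Annual demand D = 363 × 300 = 108,900.
Production build-up factor (1 − d/p) = 1 − 363/566 = 0.3587.
Q* = √(2DS / (H(1 − d/p))) = √(2 × 108,900 × 460 / (6.8 × 0.3587)).
= √(100,188,000 / 2.4389) ≈ 6409.344.
Maximum inventory = Q*(1 − d/p) = 6409.344 × 0.3587 ≈ 2298.758.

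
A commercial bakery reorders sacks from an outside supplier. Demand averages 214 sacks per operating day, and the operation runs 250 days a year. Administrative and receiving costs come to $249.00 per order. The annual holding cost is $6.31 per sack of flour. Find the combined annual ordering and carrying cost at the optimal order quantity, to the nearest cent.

Annual demand D = 214 × 250 = 53,500.
The optimal lot size = √(2DS/H) = √(2 × 53,500 × 249 / 6.31) ≈ 2054.83.
At Q*, ordering cost (D/Q*)S equals holding cost (Q*/2)H, each = √(DSH/2).
Minimum total = √(2DSH) = √(2 × 53,500 × 249 × 6.31) ≈ 12966.007.

TC* ≈ $12,966.01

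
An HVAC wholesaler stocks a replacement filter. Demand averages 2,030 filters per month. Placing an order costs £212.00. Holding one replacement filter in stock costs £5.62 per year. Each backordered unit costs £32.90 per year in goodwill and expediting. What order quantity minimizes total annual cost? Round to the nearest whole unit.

Annual demand D = 2,030 × 12 = 24,360.
With planned backorders, Q* = √(2DS/H) · √((H+B)/B).
√(2DS/H) = √(2 × 24,360 × 212 / 5.62) = 1355.668.
√((H+B)/B) = √((5.62+32.9)/32.9) = 1.0820.
Q* ≈ 1466.894.

Q* ≈ 1,467 filters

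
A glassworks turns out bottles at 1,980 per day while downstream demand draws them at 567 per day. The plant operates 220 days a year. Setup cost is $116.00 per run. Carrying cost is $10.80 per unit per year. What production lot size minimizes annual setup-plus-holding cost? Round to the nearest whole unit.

Annual demand D = 567 × 220 = 124,740.
Production build-up factor (1 − d/p) = 1 − 567/1,980 = 0.7136.
Q* = √(2DS / (H(1 − d/p))) = √(2 × 124,740 × 116 / (10.8 × 0.7136)).
= √(28,939,680 / 7.7073) ≈ 1937.744.

Q* ≈ 1,938 bottles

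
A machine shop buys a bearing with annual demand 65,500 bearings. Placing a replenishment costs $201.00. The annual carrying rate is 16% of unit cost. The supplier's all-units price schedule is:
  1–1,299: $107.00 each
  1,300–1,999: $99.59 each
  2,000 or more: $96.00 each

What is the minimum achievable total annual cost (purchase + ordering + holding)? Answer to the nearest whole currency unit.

TC* ≈ $6,309,943

Holding cost per unit per year at price C is H = 0.16·C.
Evaluate total cost at each tier's feasible EOQ or, if the EOQ is below the tier, at the tier's minimum quantity.
EOQ at $107.00 = 1240.2 (feasible in tier 1): TC = 65,500×$107.00 + (65,500/1240.2)×201 + (1240.2/2)×0.16×$107.00 = $7,029,731.74.
EOQ at $99.59 = 1285.5 < 1300, so use break Q=1300: TC = 65,500×$99.59 + (65,500/1300.0)×201 + (1300.0/2)×0.16×$99.59 = $6,543,629.67.
EOQ at $96.00 = 1309.3 < 2000, so use break Q=2000: TC = 65,500×$96.00 + (65,500/2000.0)×201 + (2000.0/2)×0.16×$96.00 = $6,309,942.75.
Lowest total cost among the candidates is at Q = 2000.0.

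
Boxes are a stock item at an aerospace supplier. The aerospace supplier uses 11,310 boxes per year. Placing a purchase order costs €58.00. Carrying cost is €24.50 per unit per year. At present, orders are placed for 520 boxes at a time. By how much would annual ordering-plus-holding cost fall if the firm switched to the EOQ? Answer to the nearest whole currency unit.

EOQ = √(2DS/H) = √(2 × 11,310 × 58 / 24.5) ≈ 231.41.
Cost at Q* = (D/Q*)S + (Q*/2)H = √(2DSH) ≈ €5,669.48.
Cost at Q = 520: (11,310/520)×58 + (520/2)×24.5 = €1,261.50 + €6,370.00 = €7,631.50.
Excess = €7,631.50 − €5,669.48 = €1,962.02.

Extra cost ≈ €1,962 per year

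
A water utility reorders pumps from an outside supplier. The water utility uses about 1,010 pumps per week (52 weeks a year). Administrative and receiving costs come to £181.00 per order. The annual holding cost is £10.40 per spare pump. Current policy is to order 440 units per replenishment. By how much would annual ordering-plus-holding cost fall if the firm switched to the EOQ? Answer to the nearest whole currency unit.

Extra cost ≈ £9,831 per year

Annual demand D = 1,010 × 52 = 52,520.
EOQ = √(2DS/H) = √(2 × 52,520 × 181 / 10.4) ≈ 1352.07.
Cost at Q* = (D/Q*)S + (Q*/2)H = √(2DSH) ≈ £14,061.55.
Cost at Q = 440: (52,520/440)×181 + (440/2)×10.4 = £21,604.82 + £2,288.00 = £23,892.82.
Excess = £23,892.82 − £14,061.55 = £9,831.26.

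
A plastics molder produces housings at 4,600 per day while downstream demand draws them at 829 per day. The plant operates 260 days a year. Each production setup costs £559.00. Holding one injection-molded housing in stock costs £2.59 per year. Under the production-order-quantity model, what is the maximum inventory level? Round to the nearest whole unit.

I_max ≈ 8,733 housings

Annual demand D = 829 × 260 = 215,540.
Production build-up factor (1 − d/p) = 1 − 829/4,600 = 0.8198.
Q* = √(2DS / (H(1 − d/p))) = √(2 × 215,540 × 559 / (2.59 × 0.8198)).
= √(240,973,720 / 2.1232) ≈ 10653.336.
Maximum inventory = Q*(1 − d/p) = 10653.336 × 0.8198 ≈ 8733.419.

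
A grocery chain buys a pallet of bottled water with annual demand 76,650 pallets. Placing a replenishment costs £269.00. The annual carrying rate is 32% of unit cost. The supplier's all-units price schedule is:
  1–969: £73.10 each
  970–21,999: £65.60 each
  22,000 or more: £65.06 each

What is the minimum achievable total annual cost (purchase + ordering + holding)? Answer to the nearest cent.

Holding cost per unit per year at price C is H = 0.32·C.
Candidates are each tier's EOQ (if it falls in that tier) and each price-break quantity.
Tier 1 (£73.10): EOQ = 1327.7 exceeds tier's upper bound 969, so this tier is dominated.
EOQ at £65.60 = 1401.6 (feasible in tier 2): TC = 76,650×£65.60 + (76,650/1401.6)×269 + (1401.6/2)×0.32×£65.60 = £5,057,662.13.
EOQ at £65.06 = 1407.4 < 22000, so use break Q=22000: TC = 76,650×£65.06 + (76,650/22000.0)×269 + (22000.0/2)×0.32×£65.06 = £5,216,797.42.
Lowest total cost among the candidates is at Q = 1401.6.

TC* ≈ £5,057,662.13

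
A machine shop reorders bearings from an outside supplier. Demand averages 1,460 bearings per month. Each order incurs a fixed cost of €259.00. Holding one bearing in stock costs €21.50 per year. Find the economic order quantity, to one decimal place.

Q* ≈ 649.7 bearings

Annual demand D = 1,460 × 12 = 17,520.
EOQ = √(2DS / H) = √(2 × 17,520 × 259 / 21.5).
= √(9,075,360 / 21.5) = √422,109.7674 ≈ 649.700.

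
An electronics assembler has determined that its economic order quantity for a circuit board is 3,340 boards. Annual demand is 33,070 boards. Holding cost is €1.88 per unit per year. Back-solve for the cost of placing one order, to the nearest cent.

S ≈ €317.09

Invert the EOQ relation Q*² = 2DS/H.
From Q* = √(2DS/H): S = Q*²H / (2D) = 3,340² × 1.88 / (2 × 33,070) = 317.0930.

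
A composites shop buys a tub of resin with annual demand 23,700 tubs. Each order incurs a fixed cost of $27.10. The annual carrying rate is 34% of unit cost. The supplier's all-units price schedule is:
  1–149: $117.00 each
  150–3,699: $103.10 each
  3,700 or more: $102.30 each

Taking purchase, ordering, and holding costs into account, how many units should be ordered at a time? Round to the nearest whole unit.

Holding cost per unit per year at price C is H = 0.34·C.
Evaluate total cost at each tier's feasible EOQ or, if the EOQ is below the tier, at the tier's minimum quantity.
Tier 1 ($117.00): EOQ = 179.7 exceeds tier's upper bound 149, so this tier is dominated.
EOQ at $103.10 = 191.4 (feasible in tier 2): TC = 23,700×$103.10 + (23,700/191.4)×27.1 + (191.4/2)×0.34×$103.10 = $2,450,180.31.
EOQ at $102.30 = 192.2 < 3700, so use break Q=3700: TC = 23,700×$102.30 + (23,700/3700.0)×27.1 + (3700.0/2)×0.34×$102.30 = $2,489,030.29.
Lowest total cost is $2,450,180.31 at Q = 191.4.

Q* ≈ 191 tubs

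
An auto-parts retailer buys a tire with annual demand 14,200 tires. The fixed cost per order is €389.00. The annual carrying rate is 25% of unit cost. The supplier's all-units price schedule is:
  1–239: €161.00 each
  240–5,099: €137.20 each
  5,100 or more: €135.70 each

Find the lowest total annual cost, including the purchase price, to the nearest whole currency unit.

Holding cost per unit per year at price C is H = 0.25·C.
Evaluate total cost at each tier's feasible EOQ or, if the EOQ is below the tier, at the tier's minimum quantity.
Tier 1 (€161.00): EOQ = 523.9 exceeds tier's upper bound 239, so this tier is dominated.
EOQ at €137.20 = 567.5 (feasible in tier 2): TC = 14,200×€137.20 + (14,200/567.5)×389 + (567.5/2)×0.25×€137.20 = €1,967,706.19.
EOQ at €135.70 = 570.7 < 5100, so use break Q=5100: TC = 14,200×€135.70 + (14,200/5100.0)×389 + (5100.0/2)×0.25×€135.70 = €2,014,531.85.
Lowest total cost among the candidates is at Q = 567.5.

TC* ≈ €1,967,706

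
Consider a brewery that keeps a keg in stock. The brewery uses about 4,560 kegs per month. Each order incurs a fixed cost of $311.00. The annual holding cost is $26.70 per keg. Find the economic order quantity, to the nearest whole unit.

Q* ≈ 1,129 kegs

Annual demand D = 4,560 × 12 = 54,720.
EOQ = √(2DS / H) = √(2 × 54,720 × 311 / 26.7).
= √(34,035,840 / 26.7) = √1,274,750.5618 ≈ 1129.049.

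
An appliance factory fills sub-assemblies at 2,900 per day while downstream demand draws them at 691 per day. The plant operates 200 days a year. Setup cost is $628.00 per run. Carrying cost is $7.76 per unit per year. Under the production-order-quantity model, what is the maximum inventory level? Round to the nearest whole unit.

I_max ≈ 4,128 sub-assemblies

Annual demand D = 691 × 200 = 138,200.
Production build-up factor (1 − d/p) = 1 − 691/2,900 = 0.7617.
Q* = √(2DS / (H(1 − d/p))) = √(2 × 138,200 × 628 / (7.76 × 0.7617)).
= √(173,579,200 / 5.911) ≈ 5419.000.
Maximum inventory = Q*(1 − d/p) = 5419.000 × 0.7617 ≈ 4127.783.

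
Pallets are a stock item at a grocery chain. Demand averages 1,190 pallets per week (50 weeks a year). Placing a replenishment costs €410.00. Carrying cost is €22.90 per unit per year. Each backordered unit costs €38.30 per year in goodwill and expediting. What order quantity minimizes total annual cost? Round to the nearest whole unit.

Annual demand D = 1,190 × 50 = 59,500.
With planned backorders, Q* = √(2DS/H) · √((H+B)/B).
√(2DS/H) = √(2 × 59,500 × 410 / 22.9) = 1459.646.
√((H+B)/B) = √((22.9+38.3)/38.3) = 1.2641.
Q* ≈ 1845.117.

Q* ≈ 1,845 pallets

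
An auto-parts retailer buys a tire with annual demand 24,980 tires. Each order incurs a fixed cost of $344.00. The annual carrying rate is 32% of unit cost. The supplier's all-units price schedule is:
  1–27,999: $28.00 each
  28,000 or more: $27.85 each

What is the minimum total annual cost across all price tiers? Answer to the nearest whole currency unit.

TC* ≈ $711,849

Holding cost per unit per year at price C is H = 0.32·C.
For each price level, check whether its EOQ is feasible; otherwise the best quantity at that price is the breakpoint.
EOQ at $28.00 = 1385.0 (feasible in tier 1): TC = 24,980×$28.00 + (24,980/1385.0)×344 + (1385.0/2)×0.32×$28.00 = $711,849.22.
EOQ at $27.85 = 1388.7 < 28000, so use break Q=28000: TC = 24,980×$27.85 + (24,980/28000.0)×344 + (28000.0/2)×0.32×$27.85 = $820,767.90.
Lowest total cost among the candidates is at Q = 1385.0.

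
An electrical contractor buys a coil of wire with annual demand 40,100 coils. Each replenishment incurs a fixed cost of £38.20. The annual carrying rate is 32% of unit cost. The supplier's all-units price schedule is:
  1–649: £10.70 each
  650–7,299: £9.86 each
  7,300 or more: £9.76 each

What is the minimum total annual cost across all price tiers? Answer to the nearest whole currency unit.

Holding cost per unit per year at price C is H = 0.32·C.
Evaluate total cost at each tier's feasible EOQ or, if the EOQ is below the tier, at the tier's minimum quantity.
Tier 1 (£10.70): EOQ = 945.9 exceeds tier's upper bound 649, so this tier is dominated.
EOQ at £9.86 = 985.4 (feasible in tier 2): TC = 40,100×£9.86 + (40,100/985.4)×38.2 + (985.4/2)×0.32×£9.86 = £398,495.08.
EOQ at £9.76 = 990.4 < 7300, so use break Q=7300: TC = 40,100×£9.76 + (40,100/7300.0)×38.2 + (7300.0/2)×0.32×£9.76 = £402,985.52.
Lowest total cost among the candidates is at Q = 985.4.

TC* ≈ £398,495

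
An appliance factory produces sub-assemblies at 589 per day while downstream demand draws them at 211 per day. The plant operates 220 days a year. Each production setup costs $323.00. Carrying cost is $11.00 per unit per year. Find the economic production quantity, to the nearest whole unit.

Annual demand D = 211 × 220 = 46,420.
Production build-up factor (1 − d/p) = 1 − 211/589 = 0.6418.
Q* = √(2DS / (H(1 − d/p))) = √(2 × 46,420 × 323 / (11 × 0.6418)).
= √(29,987,320 / 7.0594) ≈ 2061.030.

Q* ≈ 2,061 sub-assemblies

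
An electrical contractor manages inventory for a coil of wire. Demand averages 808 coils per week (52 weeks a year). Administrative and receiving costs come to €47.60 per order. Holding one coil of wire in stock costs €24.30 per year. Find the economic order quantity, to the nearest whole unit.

Q* ≈ 406 coils

Annual demand D = 808 × 52 = 42,016.
EOQ = √(2DS / H) = √(2 × 42,016 × 47.6 / 24.3).
= √(3,999,923.2 / 24.3) = √164,605.893 ≈ 405.717.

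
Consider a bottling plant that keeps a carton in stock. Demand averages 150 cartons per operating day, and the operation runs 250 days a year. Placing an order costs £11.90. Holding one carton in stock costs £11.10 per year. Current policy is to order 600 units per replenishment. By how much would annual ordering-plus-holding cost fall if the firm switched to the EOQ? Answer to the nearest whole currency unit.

Annual demand D = 150 × 250 = 37,500.
EOQ = √(2DS/H) = √(2 × 37,500 × 11.9 / 11.1) ≈ 283.56.
Cost at Q* = (D/Q*)S + (Q*/2)H = √(2DSH) ≈ £3,147.50.
Cost at Q = 600: (37,500/600)×11.9 + (600/2)×11.1 = £743.75 + £3,330.00 = £4,073.75.
Excess = £4,073.75 − £3,147.50 = £926.25.

Extra cost ≈ £926 per year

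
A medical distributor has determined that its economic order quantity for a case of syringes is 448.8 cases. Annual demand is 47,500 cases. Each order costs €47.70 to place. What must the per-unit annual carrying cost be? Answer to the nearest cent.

Squaring Q* = √(2DS/H) gives Q*² = 2DS/H.
From Q* = √(2DS/H): H = 2DS / Q*² = 2 × 47,500 × 47.7 / 448.8² = 22.4976.

H ≈ €22.50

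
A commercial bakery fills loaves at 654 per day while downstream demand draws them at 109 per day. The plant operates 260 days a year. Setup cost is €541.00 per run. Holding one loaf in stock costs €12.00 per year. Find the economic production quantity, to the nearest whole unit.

Q* ≈ 1,751 loaves

Annual demand D = 109 × 260 = 28,340.
Production build-up factor (1 − d/p) = 1 − 109/654 = 0.8333.
Q* = √(2DS / (H(1 − d/p))) = √(2 × 28,340 × 541 / (12 × 0.8333)).
= √(30,663,880 / 10) ≈ 1751.111.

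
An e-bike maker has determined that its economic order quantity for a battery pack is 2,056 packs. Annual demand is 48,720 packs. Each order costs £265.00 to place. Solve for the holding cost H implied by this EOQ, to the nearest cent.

H ≈ £6.11

Squaring Q* = √(2DS/H) gives Q*² = 2DS/H.
From Q* = √(2DS/H): H = 2DS / Q*² = 2 × 48,720 × 265 / 2,056² = 6.1085.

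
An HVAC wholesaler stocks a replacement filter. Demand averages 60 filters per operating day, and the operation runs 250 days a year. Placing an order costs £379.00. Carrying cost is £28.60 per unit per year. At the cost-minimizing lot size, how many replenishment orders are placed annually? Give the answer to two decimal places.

N ≈ 23.79 orders per year

Annual demand D = 60 × 250 = 15,000.
Q* = √(2DS/H) = √(2 × 15,000 × 379 / 28.6) ≈ 630.52.
Orders per year = D / Q* = 15,000 / 630.52 ≈ 23.790.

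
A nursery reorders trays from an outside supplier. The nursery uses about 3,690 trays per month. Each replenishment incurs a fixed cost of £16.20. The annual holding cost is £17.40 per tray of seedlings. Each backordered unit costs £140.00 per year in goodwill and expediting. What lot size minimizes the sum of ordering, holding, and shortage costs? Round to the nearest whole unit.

Annual demand D = 3,690 × 12 = 44,280.
With planned backorders, Q* = √(2DS/H) · √((H+B)/B).
√(2DS/H) = √(2 × 44,280 × 16.2 / 17.4) = 287.145.
√((H+B)/B) = √((17.4+140)/140) = 1.0603.
Q* ≈ 304.467.

Q* ≈ 304 trays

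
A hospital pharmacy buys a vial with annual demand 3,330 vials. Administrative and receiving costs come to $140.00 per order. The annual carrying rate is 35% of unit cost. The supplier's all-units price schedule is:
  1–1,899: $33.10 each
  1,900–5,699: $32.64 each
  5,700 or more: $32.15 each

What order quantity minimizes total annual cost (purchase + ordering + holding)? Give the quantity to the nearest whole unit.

Holding cost per unit per year at price C is H = 0.35·C.
For each price level, check whether its EOQ is feasible; otherwise the best quantity at that price is the breakpoint.
EOQ at $33.10 = 283.7 (feasible in tier 1): TC = 3,330×$33.10 + (3,330/283.7)×140 + (283.7/2)×0.35×$33.10 = $113,509.62.
EOQ at $32.64 = 285.7 < 1900, so use break Q=1900: TC = 3,330×$32.64 + (3,330/1900.0)×140 + (1900.0/2)×0.35×$32.64 = $119,789.37.
EOQ at $32.15 = 287.9 < 5700, so use break Q=5700: TC = 3,330×$32.15 + (3,330/5700.0)×140 + (5700.0/2)×0.35×$32.15 = $139,210.91.
Lowest total cost is $113,509.62 at Q = 283.7.

Q* ≈ 284 vials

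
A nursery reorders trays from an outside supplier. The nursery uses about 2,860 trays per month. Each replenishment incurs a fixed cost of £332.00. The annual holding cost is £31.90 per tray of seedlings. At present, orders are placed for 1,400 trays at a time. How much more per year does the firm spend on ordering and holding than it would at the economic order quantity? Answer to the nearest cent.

Annual demand D = 2,860 × 12 = 34,320.
EOQ = √(2DS/H) = √(2 × 34,320 × 332 / 31.9) ≈ 845.21.
Cost at Q* = (D/Q*)S + (Q*/2)H = √(2DSH) ≈ £26,962.06.
Cost at Q = 1,400: (34,320/1,400)×332 + (1,400/2)×31.9 = £8,138.74 + £22,330.00 = £30,468.74.
Excess = £30,468.74 − £26,962.06 = £3,506.69.

Extra cost ≈ £3,506.69 per year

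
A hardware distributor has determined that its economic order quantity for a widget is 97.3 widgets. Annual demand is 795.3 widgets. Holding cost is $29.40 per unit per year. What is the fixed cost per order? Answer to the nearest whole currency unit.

S ≈ $175

The basic EOQ model gives Q* = √(2DS/H); rearrange for the unknown.
From Q* = √(2DS/H): S = Q*²H / (2D) = 97.3² × 29.4 / (2 × 795.3) = 174.9895.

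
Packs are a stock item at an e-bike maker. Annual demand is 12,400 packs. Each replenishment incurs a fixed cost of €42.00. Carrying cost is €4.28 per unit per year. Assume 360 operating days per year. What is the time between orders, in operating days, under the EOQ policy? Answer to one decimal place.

EOQ = √(2DS/H) = √(2 × 12,400 × 42 / 4.28) ≈ 493.32.
Cycle time = Q*/D × 360 = 493.32 / 12,400 × 360 ≈ 14.322 days.

T ≈ 14.3 days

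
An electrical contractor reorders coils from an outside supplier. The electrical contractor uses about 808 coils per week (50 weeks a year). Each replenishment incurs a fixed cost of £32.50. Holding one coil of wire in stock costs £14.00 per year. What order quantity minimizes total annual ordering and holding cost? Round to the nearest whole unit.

Annual demand D = 808 × 50 = 40,400.
EOQ = √(2DS / H) = √(2 × 40,400 × 32.5 / 14).
= √(2,626,000 / 14) = √187,571.4286 ≈ 433.095.

Q* ≈ 433 coils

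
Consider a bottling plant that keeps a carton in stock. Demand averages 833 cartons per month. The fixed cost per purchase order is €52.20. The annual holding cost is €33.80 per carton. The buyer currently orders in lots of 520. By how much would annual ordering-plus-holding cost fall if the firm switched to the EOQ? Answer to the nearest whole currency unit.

Extra cost ≈ €3,852 per year

Annual demand D = 833 × 12 = 9,996.
EOQ = √(2DS/H) = √(2 × 9,996 × 52.2 / 33.8) ≈ 175.71.
Cost at Q* = (D/Q*)S + (Q*/2)H = √(2DSH) ≈ €5,939.11.
Cost at Q = 520: (9,996/520)×52.2 + (520/2)×33.8 = €1,003.44 + €8,788.00 = €9,791.44.
Excess = €9,791.44 − €5,939.11 = €3,852.33.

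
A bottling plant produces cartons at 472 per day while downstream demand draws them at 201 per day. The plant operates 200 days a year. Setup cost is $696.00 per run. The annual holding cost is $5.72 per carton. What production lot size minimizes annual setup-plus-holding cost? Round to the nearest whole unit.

Annual demand D = 201 × 200 = 40,200.
Production build-up factor (1 − d/p) = 1 − 201/472 = 0.5742.
Q* = √(2DS / (H(1 − d/p))) = √(2 × 40,200 × 696 / (5.72 × 0.5742)).
= √(55,958,400 / 3.2842) ≈ 4127.822.

Q* ≈ 4,128 cartons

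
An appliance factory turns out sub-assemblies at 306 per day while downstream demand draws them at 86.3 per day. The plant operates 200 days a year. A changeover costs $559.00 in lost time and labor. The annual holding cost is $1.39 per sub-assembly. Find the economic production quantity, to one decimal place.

Q* ≈ 4,397.2 sub-assemblies

Annual demand D = 86.3 × 200 = 17,260.
Production build-up factor (1 − d/p) = 1 − 86.3/306 = 0.7180.
Q* = √(2DS / (H(1 − d/p))) = √(2 × 17,260 × 559 / (1.39 × 0.7180)).
= √(19,296,680 / 0.998) ≈ 4397.234.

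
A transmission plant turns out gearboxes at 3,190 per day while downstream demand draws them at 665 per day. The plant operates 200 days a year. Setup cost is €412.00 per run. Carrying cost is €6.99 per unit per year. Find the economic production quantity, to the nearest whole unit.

Q* ≈ 4,451 gearboxes

Annual demand D = 665 × 200 = 133,000.
Production build-up factor (1 − d/p) = 1 − 665/3,190 = 0.7915.
Q* = √(2DS / (H(1 − d/p))) = √(2 × 133,000 × 412 / (6.99 × 0.7915)).
= √(109,592,000 / 5.5328) ≈ 4450.568.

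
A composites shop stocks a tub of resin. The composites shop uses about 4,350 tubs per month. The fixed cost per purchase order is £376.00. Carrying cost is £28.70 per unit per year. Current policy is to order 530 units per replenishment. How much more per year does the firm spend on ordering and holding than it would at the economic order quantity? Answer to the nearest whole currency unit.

Extra cost ≈ £11,073 per year

Annual demand D = 4,350 × 12 = 52,200.
EOQ = √(2DS/H) = √(2 × 52,200 × 376 / 28.7) ≈ 1169.51.
Cost at Q* = (D/Q*)S + (Q*/2)H = √(2DSH) ≈ £33,564.88.
Cost at Q = 530: (52,200/530)×376 + (530/2)×28.7 = £37,032.45 + £7,605.50 = £44,637.95.
Excess = £44,637.95 − £33,564.88 = £11,073.07.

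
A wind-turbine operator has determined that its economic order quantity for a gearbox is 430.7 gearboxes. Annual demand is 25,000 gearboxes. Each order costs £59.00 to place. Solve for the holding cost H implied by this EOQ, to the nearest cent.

The basic EOQ model gives Q* = √(2DS/H); rearrange for the unknown.
From Q* = √(2DS/H): H = 2DS / Q*² = 2 × 25,000 × 59 / 430.7² = 15.9028.

H ≈ £15.90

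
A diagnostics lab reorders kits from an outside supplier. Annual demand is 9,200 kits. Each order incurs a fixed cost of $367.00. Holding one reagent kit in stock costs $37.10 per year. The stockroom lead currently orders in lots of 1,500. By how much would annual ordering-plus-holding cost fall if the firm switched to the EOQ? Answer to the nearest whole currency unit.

Extra cost ≈ $14,248 per year

EOQ = √(2DS/H) = √(2 × 9,200 × 367 / 37.1) ≈ 426.63.
Cost at Q* = (D/Q*)S + (Q*/2)H = √(2DSH) ≈ $15,828.10.
Cost at Q = 1,500: (9,200/1,500)×367 + (1,500/2)×37.1 = $2,250.93 + $27,825.00 = $30,075.93.
Excess = $30,075.93 − $15,828.10 = $14,247.83.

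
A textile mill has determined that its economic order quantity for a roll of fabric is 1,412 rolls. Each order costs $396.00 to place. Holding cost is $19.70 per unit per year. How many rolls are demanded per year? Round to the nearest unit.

D ≈ 49,592 rolls per year

Invert the EOQ relation Q*² = 2DS/H.
From Q* = √(2DS/H): D = Q*²H / (2S) = 1,412² × 19.7 / (2 × 396) = 49591.865.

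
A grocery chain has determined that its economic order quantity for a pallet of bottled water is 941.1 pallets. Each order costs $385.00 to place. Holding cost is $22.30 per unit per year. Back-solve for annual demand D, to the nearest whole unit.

Invert the EOQ relation Q*² = 2DS/H.
From Q* = √(2DS/H): D = Q*²H / (2S) = 941.1² × 22.3 / (2 × 385) = 25649.900.

D ≈ 25,650 pallets per year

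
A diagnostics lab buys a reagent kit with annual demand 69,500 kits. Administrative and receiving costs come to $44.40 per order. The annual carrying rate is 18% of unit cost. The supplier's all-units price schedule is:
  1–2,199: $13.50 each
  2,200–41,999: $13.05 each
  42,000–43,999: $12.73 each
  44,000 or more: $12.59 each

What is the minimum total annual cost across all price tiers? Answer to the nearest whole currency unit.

Holding cost per unit per year at price C is H = 0.18·C.
Evaluate total cost at each tier's feasible EOQ or, if the EOQ is below the tier, at the tier's minimum quantity.
EOQ at $13.50 = 1593.7 (feasible in tier 1): TC = 69,500×$13.50 + (69,500/1593.7)×44.4 + (1593.7/2)×0.18×$13.50 = $942,122.59.
EOQ at $13.05 = 1620.9 < 2200, so use break Q=2200: TC = 69,500×$13.05 + (69,500/2200.0)×44.4 + (2200.0/2)×0.18×$13.05 = $910,961.54.
EOQ at $12.73 = 1641.2 < 42000, so use break Q=42000: TC = 69,500×$12.73 + (69,500/42000.0)×44.4 + (42000.0/2)×0.18×$12.73 = $932,927.87.
EOQ at $12.59 = 1650.3 < 44000, so use break Q=44000: TC = 69,500×$12.59 + (69,500/44000.0)×44.4 + (44000.0/2)×0.18×$12.59 = $924,931.53.
Lowest total cost among the candidates is at Q = 2200.0.

TC* ≈ $910,962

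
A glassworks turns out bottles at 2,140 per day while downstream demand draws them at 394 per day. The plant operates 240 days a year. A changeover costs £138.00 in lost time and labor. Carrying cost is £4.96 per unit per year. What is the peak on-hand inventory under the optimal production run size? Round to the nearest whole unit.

Annual demand D = 394 × 240 = 94,560.
Production build-up factor (1 − d/p) = 1 − 394/2,140 = 0.8159.
Q* = √(2DS / (H(1 − d/p))) = √(2 × 94,560 × 138 / (4.96 × 0.8159)).
= √(26,098,560 / 4.0468) ≈ 2539.523.
Maximum inventory = Q*(1 − d/p) = 2539.523 × 0.8159 ≈ 2071.966.

I_max ≈ 2,072 bottles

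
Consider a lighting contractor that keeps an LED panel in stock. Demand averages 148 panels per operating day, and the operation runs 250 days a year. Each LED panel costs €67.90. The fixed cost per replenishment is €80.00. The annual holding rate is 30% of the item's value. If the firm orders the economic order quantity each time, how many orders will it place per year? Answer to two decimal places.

N ≈ 68.63 orders per year

Annual demand D = 148 × 250 = 37,000.
Holding cost H = 0.30 × €67.90 = €20.3700 per unit per year.
The optimal lot size = √(2DS/H) = √(2 × 37,000 × 80 / 20.37) ≈ 539.10.
Orders per year = D / Q* = 37,000 / 539.10 ≈ 68.634.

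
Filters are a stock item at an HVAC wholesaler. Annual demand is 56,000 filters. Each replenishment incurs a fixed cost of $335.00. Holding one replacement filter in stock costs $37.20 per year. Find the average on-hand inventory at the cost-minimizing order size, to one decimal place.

Average inventory ≈ 502.1 filters

Q* = √(2DS/H) = √(2 × 56,000 × 335 / 37.2) ≈ 1004.29.
Average inventory = Q*/2 ≈ 1004.29 / 2 = 502.146.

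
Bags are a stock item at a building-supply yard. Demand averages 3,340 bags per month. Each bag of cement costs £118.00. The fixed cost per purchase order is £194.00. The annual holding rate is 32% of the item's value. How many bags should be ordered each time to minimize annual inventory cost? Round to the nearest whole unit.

Annual demand D = 3,340 × 12 = 40,080.
Holding cost H = 0.32 × £118.00 = £37.7600 per unit per year.
EOQ = √(2DS / H) = √(2 × 40,080 × 194 / 37.76).
= √(15,551,040 / 37.76) = √411,838.9831 ≈ 641.747.

Q* ≈ 642 bags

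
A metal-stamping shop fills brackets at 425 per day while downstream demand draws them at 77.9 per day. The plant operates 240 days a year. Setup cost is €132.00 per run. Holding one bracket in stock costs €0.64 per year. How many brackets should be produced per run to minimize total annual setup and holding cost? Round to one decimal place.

Q* ≈ 3,072.9 brackets

Annual demand D = 77.9 × 240 = 18,696.
Production build-up factor (1 − d/p) = 1 − 77.9/425 = 0.8167.
Q* = √(2DS / (H(1 − d/p))) = √(2 × 18,696 × 132 / (0.64 × 0.8167)).
= √(4,935,744 / 0.5227) ≈ 3072.936.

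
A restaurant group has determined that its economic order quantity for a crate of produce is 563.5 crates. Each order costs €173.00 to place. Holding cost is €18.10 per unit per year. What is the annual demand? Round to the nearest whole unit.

D ≈ 16,611 crates per year

Invert the EOQ relation Q*² = 2DS/H.
From Q* = √(2DS/H): D = Q*²H / (2S) = 563.5² × 18.1 / (2 × 173) = 16610.791.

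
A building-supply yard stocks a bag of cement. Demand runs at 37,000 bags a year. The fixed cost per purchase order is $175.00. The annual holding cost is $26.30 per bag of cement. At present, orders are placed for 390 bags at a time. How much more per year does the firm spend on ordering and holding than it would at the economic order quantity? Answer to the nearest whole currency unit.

Extra cost ≈ $3,276 per year

EOQ = √(2DS/H) = √(2 × 37,000 × 175 / 26.3) ≈ 701.71.
Cost at Q* = (D/Q*)S + (Q*/2)H = √(2DSH) ≈ $18,454.95.
Cost at Q = 390: (37,000/390)×175 + (390/2)×26.3 = $16,602.56 + $5,128.50 = $21,731.06.
Excess = $21,731.06 − $18,454.95 = $3,276.12.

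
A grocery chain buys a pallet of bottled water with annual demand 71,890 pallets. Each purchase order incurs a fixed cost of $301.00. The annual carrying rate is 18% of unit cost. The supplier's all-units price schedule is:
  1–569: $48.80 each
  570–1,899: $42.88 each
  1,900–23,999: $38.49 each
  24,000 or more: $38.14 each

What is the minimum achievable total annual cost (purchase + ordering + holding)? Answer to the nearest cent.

Holding cost per unit per year at price C is H = 0.18·C.
Evaluate total cost at each tier's feasible EOQ or, if the EOQ is below the tier, at the tier's minimum quantity.
Tier 1 ($48.80): EOQ = 2219.7 exceeds tier's upper bound 569, so this tier is dominated.
Tier 2 ($42.88): EOQ = 2367.9 exceeds tier's upper bound 1899, so this tier is dominated.
EOQ at $38.49 = 2499.3 (feasible in tier 3): TC = 71,890×$38.49 + (71,890/2499.3)×301 + (2499.3/2)×0.18×$38.49 = $2,784,361.91.
EOQ at $38.14 = 2510.8 < 24000, so use break Q=24000: TC = 71,890×$38.14 + (71,890/24000.0)×301 + (24000.0/2)×0.18×$38.14 = $2,825,168.62.
Lowest total cost among the candidates is at Q = 2499.3.

TC* ≈ $2,784,361.91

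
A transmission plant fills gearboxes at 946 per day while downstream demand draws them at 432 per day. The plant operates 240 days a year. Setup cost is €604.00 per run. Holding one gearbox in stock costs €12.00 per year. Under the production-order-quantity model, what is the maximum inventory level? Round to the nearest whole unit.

Annual demand D = 432 × 240 = 103,680.
Production build-up factor (1 − d/p) = 1 − 432/946 = 0.5433.
Q* = √(2DS / (H(1 − d/p))) = √(2 × 103,680 × 604 / (12 × 0.5433)).
= √(125,245,440 / 6.5201) ≈ 4382.827.
Maximum inventory = Q*(1 − d/p) = 4382.827 × 0.5433 ≈ 2381.367.

I_max ≈ 2,381 gearboxes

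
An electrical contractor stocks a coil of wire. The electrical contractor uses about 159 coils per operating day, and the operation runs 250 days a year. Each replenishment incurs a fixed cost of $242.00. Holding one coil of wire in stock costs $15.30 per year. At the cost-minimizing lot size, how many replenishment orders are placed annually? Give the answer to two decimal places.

N ≈ 35.45 orders per year

Annual demand D = 159 × 250 = 39,750.
EOQ = √(2DS/H) = √(2 × 39,750 × 242 / 15.3) ≈ 1121.36.
Orders per year = D / Q* = 39,750 / 1121.36 ≈ 35.448.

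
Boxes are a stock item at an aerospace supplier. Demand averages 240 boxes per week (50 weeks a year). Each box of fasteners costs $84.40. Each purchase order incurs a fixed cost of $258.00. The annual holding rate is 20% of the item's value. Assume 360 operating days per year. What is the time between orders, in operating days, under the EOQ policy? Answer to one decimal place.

T ≈ 18.2 days

Annual demand D = 240 × 50 = 12,000.
Holding cost H = 0.20 × $84.40 = $16.8800 per unit per year.
EOQ = √(2DS/H) = √(2 × 12,000 × 258 / 16.88) ≈ 605.66.
Cycle time = Q*/D × 360 = 605.66 / 12,000 × 360 ≈ 18.170 days.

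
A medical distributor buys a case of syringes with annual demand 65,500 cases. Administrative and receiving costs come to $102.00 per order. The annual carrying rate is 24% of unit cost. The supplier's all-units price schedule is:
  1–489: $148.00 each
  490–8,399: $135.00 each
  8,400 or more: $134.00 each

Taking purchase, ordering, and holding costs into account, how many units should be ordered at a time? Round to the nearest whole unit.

Holding cost per unit per year at price C is H = 0.24·C.
Evaluate total cost at each tier's feasible EOQ or, if the EOQ is below the tier, at the tier's minimum quantity.
Tier 1 ($148.00): EOQ = 613.3 exceeds tier's upper bound 489, so this tier is dominated.
EOQ at $135.00 = 642.2 (feasible in tier 2): TC = 65,500×$135.00 + (65,500/642.2)×102 + (642.2/2)×0.24×$135.00 = $8,863,306.94.
EOQ at $134.00 = 644.6 < 8400, so use break Q=8400: TC = 65,500×$134.00 + (65,500/8400.0)×102 + (8400.0/2)×0.24×$134.00 = $8,912,867.36.
Lowest total cost is $8,863,306.94 at Q = 642.2.

Q* ≈ 642 cases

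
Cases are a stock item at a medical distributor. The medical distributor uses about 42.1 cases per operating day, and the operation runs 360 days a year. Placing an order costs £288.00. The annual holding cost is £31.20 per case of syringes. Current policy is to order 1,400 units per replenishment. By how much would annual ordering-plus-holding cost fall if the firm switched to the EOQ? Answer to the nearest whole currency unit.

Annual demand D = 42.1 × 360 = 15,156.
EOQ = √(2DS/H) = √(2 × 15,156 × 288 / 31.2) ≈ 528.96.
Cost at Q* = (D/Q*)S + (Q*/2)H = √(2DSH) ≈ £16,503.68.
Cost at Q = 1,400: (15,156/1,400)×288 + (1,400/2)×31.2 = £3,117.81 + £21,840.00 = £24,957.81.
Excess = £24,957.81 − £16,503.68 = £8,454.12.

Extra cost ≈ £8,454 per year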